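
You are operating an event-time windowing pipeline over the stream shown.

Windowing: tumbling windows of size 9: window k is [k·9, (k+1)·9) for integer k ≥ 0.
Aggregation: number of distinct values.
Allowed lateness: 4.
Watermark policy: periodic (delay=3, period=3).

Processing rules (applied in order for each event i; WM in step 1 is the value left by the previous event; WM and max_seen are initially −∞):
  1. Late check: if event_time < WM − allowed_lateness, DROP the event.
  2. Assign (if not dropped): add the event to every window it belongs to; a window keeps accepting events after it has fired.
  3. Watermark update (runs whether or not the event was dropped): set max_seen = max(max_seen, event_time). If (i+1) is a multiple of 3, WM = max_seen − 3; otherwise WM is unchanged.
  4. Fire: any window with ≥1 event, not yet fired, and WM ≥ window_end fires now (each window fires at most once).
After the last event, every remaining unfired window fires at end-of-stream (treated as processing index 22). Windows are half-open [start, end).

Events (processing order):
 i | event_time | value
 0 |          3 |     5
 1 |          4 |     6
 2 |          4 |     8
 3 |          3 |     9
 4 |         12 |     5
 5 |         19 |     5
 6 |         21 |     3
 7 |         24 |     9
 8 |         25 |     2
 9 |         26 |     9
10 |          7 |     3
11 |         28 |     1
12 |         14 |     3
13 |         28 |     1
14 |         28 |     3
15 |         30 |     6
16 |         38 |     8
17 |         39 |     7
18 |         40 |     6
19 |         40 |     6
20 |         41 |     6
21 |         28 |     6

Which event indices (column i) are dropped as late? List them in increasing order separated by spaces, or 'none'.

10 12 21

i=0 t=3 v=5: → [0,9); WM=−∞
i=1 t=4 v=6: → [0,9); WM=−∞
i=2 t=4 v=8: → [0,9); WM=1
i=3 t=3 v=9: → [0,9); WM=1
i=4 t=12 v=5: → [9,18); WM=1
i=5 t=19 v=5: → [18,27); WM=16; [0,9) fires=4
i=6 t=21 v=3: → [18,27); WM=16
i=7 t=24 v=9: → [18,27); WM=16
i=8 t=25 v=2: → [18,27); WM=22; [9,18) fires=1
i=9 t=26 v=9: → [18,27); WM=22
i=10 t=7 v=3: DROP (t<22-4); WM=22
i=11 t=28 v=1: → [27,36); WM=25
i=12 t=14 v=3: DROP (t<25-4); WM=25
i=13 t=28 v=1: → [27,36); WM=25
i=14 t=28 v=3: → [27,36); WM=25
i=15 t=30 v=6: → [27,36); WM=25
i=16 t=38 v=8: → [36,45); WM=25
i=17 t=39 v=7: → [36,45); WM=36; [18,27) fires=4 [27,36) fires=3
i=18 t=40 v=6: → [36,45); WM=36
i=19 t=40 v=6: → [36,45); WM=36
i=20 t=41 v=6: → [36,45); WM=38
i=21 t=28 v=6: DROP (t<38-4); WM=38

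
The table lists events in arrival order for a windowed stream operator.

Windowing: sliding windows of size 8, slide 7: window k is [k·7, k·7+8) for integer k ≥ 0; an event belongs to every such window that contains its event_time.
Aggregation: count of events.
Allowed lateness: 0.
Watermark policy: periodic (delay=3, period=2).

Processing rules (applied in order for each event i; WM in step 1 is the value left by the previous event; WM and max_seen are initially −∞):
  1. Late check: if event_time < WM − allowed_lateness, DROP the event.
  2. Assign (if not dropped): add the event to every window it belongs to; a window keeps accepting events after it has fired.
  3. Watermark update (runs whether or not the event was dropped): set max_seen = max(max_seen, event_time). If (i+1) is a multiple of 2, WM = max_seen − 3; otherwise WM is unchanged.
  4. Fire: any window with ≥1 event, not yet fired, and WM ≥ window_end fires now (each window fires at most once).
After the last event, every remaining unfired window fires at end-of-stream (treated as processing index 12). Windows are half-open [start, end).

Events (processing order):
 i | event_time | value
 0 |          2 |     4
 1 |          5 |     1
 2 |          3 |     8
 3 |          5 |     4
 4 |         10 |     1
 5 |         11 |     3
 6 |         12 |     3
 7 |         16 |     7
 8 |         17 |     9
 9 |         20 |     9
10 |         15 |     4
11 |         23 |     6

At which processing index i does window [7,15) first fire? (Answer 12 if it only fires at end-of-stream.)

i=0 t=2 v=4: → [0,8); WM=−∞
i=1 t=5 v=1: → [0,8); WM=2
i=2 t=3 v=8: → [0,8); WM=2
i=3 t=5 v=4: → [0,8); WM=2
i=4 t=10 v=1: → [7,15); WM=2
i=5 t=11 v=3: → [7,15); WM=8; [0,8) fires=4
i=6 t=12 v=3: → [7,15); WM=8
i=7 t=16 v=7: → [14,22); WM=13
i=8 t=17 v=9: → [14,22); WM=13
i=9 t=20 v=9: → [14,22); WM=17; [7,15) fires=3
i=10 t=15 v=4: DROP (t<17-0); WM=17
i=11 t=23 v=6: → [21,29); WM=20

9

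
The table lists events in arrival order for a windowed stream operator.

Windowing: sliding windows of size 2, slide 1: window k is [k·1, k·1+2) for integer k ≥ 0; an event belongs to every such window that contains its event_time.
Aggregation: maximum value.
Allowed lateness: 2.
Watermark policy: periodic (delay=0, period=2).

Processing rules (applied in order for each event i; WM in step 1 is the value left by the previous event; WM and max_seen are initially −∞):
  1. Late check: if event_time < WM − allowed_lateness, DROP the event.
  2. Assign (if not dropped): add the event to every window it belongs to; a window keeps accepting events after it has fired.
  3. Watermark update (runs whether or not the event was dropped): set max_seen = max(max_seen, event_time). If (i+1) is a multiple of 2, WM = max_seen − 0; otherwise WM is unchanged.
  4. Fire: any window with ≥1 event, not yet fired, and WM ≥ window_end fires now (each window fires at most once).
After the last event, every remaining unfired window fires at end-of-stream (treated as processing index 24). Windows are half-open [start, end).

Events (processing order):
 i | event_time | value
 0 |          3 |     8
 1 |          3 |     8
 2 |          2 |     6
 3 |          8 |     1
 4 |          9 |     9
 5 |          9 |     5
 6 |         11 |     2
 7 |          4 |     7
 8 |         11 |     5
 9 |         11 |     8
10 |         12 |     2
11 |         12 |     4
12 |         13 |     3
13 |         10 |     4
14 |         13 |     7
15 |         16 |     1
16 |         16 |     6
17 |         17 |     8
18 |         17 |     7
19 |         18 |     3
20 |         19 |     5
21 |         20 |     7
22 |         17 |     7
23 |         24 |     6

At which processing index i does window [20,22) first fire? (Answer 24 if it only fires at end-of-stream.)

i=0 t=3 v=8: → [3,5),[2,4); WM=−∞
i=1 t=3 v=8: → [3,5),[2,4); WM=3
i=2 t=2 v=6: → [2,4),[1,3); WM=3; [1,3) fires=6
i=3 t=8 v=1: → [8,10),[7,9); WM=8; [2,4) fires=8 [3,5) fires=8
i=4 t=9 v=9: → [9,11),[8,10); WM=8
i=5 t=9 v=5: → [9,11),[8,10); WM=9; [7,9) fires=1
i=6 t=11 v=2: → [11,13),[10,12); WM=9
i=7 t=4 v=7: DROP (t<9-2); WM=11; [8,10) fires=9 [9,11) fires=9
i=8 t=11 v=5: → [11,13),[10,12); WM=11
i=9 t=11 v=8: → [11,13),[10,12); WM=11
i=10 t=12 v=2: → [12,14),[11,13); WM=11
i=11 t=12 v=4: → [12,14),[11,13); WM=12; [10,12) fires=8
i=12 t=13 v=3: → [13,15),[12,14); WM=12
i=13 t=10 v=4: → [10,12),[9,11); WM=13; [11,13) fires=8
i=14 t=13 v=7: → [13,15),[12,14); WM=13
i=15 t=16 v=1: → [16,18),[15,17); WM=16; [12,14) fires=7 [13,15) fires=7
i=16 t=16 v=6: → [16,18),[15,17); WM=16
i=17 t=17 v=8: → [17,19),[16,18); WM=17; [15,17) fires=6
i=18 t=17 v=7: → [17,19),[16,18); WM=17
i=19 t=18 v=3: → [18,20),[17,19); WM=18; [16,18) fires=8
i=20 t=19 v=5: → [19,21),[18,20); WM=18
i=21 t=20 v=7: → [20,22),[19,21); WM=20; [17,19) fires=8 [18,20) fires=5
i=22 t=17 v=7: DROP (t<20-2); WM=20
i=23 t=24 v=6: → [24,26),[23,25); WM=24; [19,21) fires=7 [20,22) fires=7

23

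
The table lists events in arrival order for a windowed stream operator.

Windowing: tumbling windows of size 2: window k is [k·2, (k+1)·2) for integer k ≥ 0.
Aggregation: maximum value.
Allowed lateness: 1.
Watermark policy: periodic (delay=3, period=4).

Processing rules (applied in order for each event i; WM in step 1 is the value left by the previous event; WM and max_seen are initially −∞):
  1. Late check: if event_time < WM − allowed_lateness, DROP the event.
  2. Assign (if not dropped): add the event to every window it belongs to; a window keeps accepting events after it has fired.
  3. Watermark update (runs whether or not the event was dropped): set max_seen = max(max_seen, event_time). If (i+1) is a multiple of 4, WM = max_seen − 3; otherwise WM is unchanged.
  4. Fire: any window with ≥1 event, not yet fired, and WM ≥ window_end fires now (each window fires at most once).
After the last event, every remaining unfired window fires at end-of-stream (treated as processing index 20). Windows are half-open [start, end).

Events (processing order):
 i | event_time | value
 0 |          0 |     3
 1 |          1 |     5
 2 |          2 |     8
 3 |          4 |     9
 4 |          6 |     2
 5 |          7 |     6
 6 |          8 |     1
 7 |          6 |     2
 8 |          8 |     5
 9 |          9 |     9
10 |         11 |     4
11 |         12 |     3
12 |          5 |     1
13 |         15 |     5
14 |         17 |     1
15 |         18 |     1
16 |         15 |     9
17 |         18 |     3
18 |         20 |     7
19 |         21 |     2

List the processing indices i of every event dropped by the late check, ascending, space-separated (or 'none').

i=0 t=0 v=3: → [0,2); WM=−∞
i=1 t=1 v=5: → [0,2); WM=−∞
i=2 t=2 v=8: → [2,4); WM=−∞
i=3 t=4 v=9: → [4,6); WM=1
i=4 t=6 v=2: → [6,8); WM=1
i=5 t=7 v=6: → [6,8); WM=1
i=6 t=8 v=1: → [8,10); WM=1
i=7 t=6 v=2: → [6,8); WM=5; [0,2) fires=5 [2,4) fires=8
i=8 t=8 v=5: → [8,10); WM=5
i=9 t=9 v=9: → [8,10); WM=5
i=10 t=11 v=4: → [10,12); WM=5
i=11 t=12 v=3: → [12,14); WM=9; [4,6) fires=9 [6,8) fires=6
i=12 t=5 v=1: DROP (t<9-1); WM=9
i=13 t=15 v=5: → [14,16); WM=9
i=14 t=17 v=1: → [16,18); WM=9
i=15 t=18 v=1: → [18,20); WM=15; [8,10) fires=9 [10,12) fires=4 [12,14) fires=3
i=16 t=15 v=9: → [14,16); WM=15
i=17 t=18 v=3: → [18,20); WM=15
i=18 t=20 v=7: → [20,22); WM=15
i=19 t=21 v=2: → [20,22); WM=18; [14,16) fires=9 [16,18) fires=1

12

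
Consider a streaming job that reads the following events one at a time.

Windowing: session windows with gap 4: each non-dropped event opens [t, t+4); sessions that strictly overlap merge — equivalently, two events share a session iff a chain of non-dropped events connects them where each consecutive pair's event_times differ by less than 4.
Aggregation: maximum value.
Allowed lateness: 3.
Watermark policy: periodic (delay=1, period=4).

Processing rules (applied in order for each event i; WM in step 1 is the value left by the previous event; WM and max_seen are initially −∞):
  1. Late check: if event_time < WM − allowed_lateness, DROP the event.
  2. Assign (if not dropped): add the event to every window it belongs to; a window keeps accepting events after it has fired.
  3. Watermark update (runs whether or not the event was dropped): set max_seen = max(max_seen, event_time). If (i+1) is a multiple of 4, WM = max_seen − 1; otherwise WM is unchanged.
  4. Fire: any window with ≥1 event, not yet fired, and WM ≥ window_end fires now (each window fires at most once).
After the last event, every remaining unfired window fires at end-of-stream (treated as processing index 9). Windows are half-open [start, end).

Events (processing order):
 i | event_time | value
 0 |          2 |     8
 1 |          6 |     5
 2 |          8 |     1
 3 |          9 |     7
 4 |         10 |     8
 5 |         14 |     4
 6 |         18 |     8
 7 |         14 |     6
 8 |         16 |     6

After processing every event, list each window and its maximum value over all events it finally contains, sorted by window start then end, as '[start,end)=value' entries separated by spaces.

i=0 t=2 v=8: → [2,6); WM=−∞
i=1 t=6 v=5: → [6,10); WM=−∞
i=2 t=8 v=1: → [6,12); WM=−∞
i=3 t=9 v=7: → [6,13); WM=8
i=4 t=10 v=8: → [6,14); WM=8
i=5 t=14 v=4: → [14,18); WM=8
i=6 t=18 v=8: → [18,22); WM=8
i=7 t=14 v=6: → [14,18); WM=17
i=8 t=16 v=6: → [14,22); WM=17

[2,6)=8 [6,14)=8 [14,22)=8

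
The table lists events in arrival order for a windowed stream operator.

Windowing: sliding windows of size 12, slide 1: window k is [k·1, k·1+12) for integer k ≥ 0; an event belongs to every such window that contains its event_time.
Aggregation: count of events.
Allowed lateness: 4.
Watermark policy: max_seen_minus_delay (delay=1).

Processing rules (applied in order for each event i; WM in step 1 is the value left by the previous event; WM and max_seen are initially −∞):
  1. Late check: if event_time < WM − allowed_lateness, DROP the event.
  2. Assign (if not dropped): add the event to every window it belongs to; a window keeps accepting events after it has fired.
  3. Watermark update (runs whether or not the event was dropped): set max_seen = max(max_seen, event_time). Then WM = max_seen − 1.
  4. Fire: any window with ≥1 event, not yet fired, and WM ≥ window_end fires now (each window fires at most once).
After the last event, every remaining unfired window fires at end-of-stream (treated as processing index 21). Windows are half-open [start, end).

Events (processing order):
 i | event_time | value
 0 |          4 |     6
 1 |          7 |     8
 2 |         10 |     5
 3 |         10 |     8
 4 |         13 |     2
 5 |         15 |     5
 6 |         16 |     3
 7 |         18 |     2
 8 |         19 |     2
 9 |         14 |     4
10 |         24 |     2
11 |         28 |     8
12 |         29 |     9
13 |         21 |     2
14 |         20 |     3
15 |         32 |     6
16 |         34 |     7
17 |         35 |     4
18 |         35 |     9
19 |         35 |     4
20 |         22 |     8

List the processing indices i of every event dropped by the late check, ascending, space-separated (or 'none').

13 14 20

i=0 t=4 v=6: → [4,16),[3,15),[2,14),[1,13),[0,12); WM=3
i=1 t=7 v=8: → [7,19),[6,18),[5,17),[4,16),[3,15),[2,14),[1,13),[0,12); WM=6
i=2 t=10 v=5: → [10,22),[9,21),[8,20),[7,19),[6,18),[5,17),[4,16),[3,15),[2,14),[1,13),[0,12); WM=9
i=3 t=10 v=8: → [10,22),[9,21),[8,20),[7,19),[6,18),[5,17),[4,16),[3,15),[2,14),[1,13),[0,12); WM=9
i=4 t=13 v=2: → [13,25),[12,24),[11,23),[10,22),[9,21),[8,20),[7,19),[6,18),[5,17),[4,16),[3,15),[2,14); WM=12; [0,12) fires=4
i=5 t=15 v=5: → [15,27),[14,26),[13,25),[12,24),[11,23),[10,22),[9,21),[8,20),[7,19),[6,18),[5,17),[4,16); WM=14; [1,13) fires=4 [2,14) fires=5
i=6 t=16 v=3: → [16,28),[15,27),[14,26),[13,25),[12,24),[11,23),[10,22),[9,21),[8,20),[7,19),[6,18),[5,17); WM=15; [3,15) fires=5
i=7 t=18 v=2: → [18,30),[17,29),[16,28),[15,27),[14,26),[13,25),[12,24),[11,23),[10,22),[9,21),[8,20),[7,19); WM=17; [4,16) fires=6 [5,17) fires=6
i=8 t=19 v=2: → [19,31),[18,30),[17,29),[16,28),[15,27),[14,26),[13,25),[12,24),[11,23),[10,22),[9,21),[8,20); WM=18; [6,18) fires=6
i=9 t=14 v=4: → [14,26),[13,25),[12,24),[11,23),[10,22),[9,21),[8,20),[7,19),[6,18),[5,17),[4,16),[3,15); WM=18
i=10 t=24 v=2: → [24,36),[23,35),[22,34),[21,33),[20,32),[19,31),[18,30),[17,29),[16,28),[15,27),[14,26),[13,25); WM=23; [7,19) fires=8 [8,20) fires=8 [9,21) fires=8 [10,22) fires=8 [11,23) fires=6
i=11 t=28 v=8: → [28,40),[27,39),[26,38),[25,37),[24,36),[23,35),[22,34),[21,33),[20,32),[19,31),[18,30),[17,29); WM=27; [12,24) fires=6 [13,25) fires=7 [14,26) fires=6 [15,27) fires=5
i=12 t=29 v=9: → [29,41),[28,40),[27,39),[26,38),[25,37),[24,36),[23,35),[22,34),[21,33),[20,32),[19,31),[18,30); WM=28; [16,28) fires=4
i=13 t=21 v=2: DROP (t<28-4); WM=28
i=14 t=20 v=3: DROP (t<28-4); WM=28
i=15 t=32 v=6: → [32,44),[31,43),[30,42),[29,41),[28,40),[27,39),[26,38),[25,37),[24,36),[23,35),[22,34),[21,33); WM=31; [17,29) fires=4 [18,30) fires=5 [19,31) fires=4
i=16 t=34 v=7: → [34,46),[33,45),[32,44),[31,43),[30,42),[29,41),[28,40),[27,39),[26,38),[25,37),[24,36),[23,35); WM=33; [20,32) fires=3 [21,33) fires=4
i=17 t=35 v=4: → [35,47),[34,46),[33,45),[32,44),[31,43),[30,42),[29,41),[28,40),[27,39),[26,38),[25,37),[24,36); WM=34; [22,34) fires=4
i=18 t=35 v=9: → [35,47),[34,46),[33,45),[32,44),[31,43),[30,42),[29,41),[28,40),[27,39),[26,38),[25,37),[24,36); WM=34
i=19 t=35 v=4: → [35,47),[34,46),[33,45),[32,44),[31,43),[30,42),[29,41),[28,40),[27,39),[26,38),[25,37),[24,36); WM=34
i=20 t=22 v=8: DROP (t<34-4); WM=34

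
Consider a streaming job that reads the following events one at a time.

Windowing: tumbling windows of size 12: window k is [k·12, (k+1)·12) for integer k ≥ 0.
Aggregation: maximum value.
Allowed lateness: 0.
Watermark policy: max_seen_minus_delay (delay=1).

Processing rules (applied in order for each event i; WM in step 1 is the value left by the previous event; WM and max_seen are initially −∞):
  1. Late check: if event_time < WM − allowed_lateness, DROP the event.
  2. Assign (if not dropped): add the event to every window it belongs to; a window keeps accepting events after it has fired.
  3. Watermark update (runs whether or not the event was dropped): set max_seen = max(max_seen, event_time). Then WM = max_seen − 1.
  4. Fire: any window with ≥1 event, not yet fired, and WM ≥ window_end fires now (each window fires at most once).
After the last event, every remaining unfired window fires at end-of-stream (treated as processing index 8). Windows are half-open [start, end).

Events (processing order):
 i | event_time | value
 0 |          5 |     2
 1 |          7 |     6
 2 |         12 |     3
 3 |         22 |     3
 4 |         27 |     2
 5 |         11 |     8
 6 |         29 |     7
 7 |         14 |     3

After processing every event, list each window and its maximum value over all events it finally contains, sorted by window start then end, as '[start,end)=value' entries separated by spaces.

i=0 t=5 v=2: → [0,12); WM=4
i=1 t=7 v=6: → [0,12); WM=6
i=2 t=12 v=3: → [12,24); WM=11
i=3 t=22 v=3: → [12,24); WM=21; [0,12) fires=6
i=4 t=27 v=2: → [24,36); WM=26; [12,24) fires=3
i=5 t=11 v=8: DROP (t<26-0); WM=26
i=6 t=29 v=7: → [24,36); WM=28
i=7 t=14 v=3: DROP (t<28-0); WM=28

[0,12)=6 [12,24)=3 [24,36)=7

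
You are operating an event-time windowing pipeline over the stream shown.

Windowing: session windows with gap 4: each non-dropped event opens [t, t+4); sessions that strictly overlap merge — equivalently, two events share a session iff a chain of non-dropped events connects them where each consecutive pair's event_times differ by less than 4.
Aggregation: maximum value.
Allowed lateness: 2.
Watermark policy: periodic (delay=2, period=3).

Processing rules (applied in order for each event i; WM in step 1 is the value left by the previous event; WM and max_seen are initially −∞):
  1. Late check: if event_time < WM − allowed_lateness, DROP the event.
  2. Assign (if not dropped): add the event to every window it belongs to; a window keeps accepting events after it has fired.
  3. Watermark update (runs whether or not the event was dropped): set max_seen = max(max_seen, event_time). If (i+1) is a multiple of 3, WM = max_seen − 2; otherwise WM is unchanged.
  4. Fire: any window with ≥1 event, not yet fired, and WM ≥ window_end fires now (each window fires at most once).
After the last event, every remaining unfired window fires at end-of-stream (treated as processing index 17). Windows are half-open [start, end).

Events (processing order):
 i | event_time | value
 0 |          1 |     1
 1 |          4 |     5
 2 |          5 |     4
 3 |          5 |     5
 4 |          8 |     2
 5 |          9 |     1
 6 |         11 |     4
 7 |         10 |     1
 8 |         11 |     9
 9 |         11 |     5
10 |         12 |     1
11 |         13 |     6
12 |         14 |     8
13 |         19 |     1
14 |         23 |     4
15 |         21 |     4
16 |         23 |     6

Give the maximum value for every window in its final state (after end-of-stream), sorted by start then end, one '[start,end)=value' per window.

i=0 t=1 v=1: → [1,5); WM=−∞
i=1 t=4 v=5: → [1,8); WM=−∞
i=2 t=5 v=4: → [1,9); WM=3
i=3 t=5 v=5: → [1,9); WM=3
i=4 t=8 v=2: → [1,12); WM=3
i=5 t=9 v=1: → [1,13); WM=7
i=6 t=11 v=4: → [1,15); WM=7
i=7 t=10 v=1: → [1,15); WM=7
i=8 t=11 v=9: → [1,15); WM=9
i=9 t=11 v=5: → [1,15); WM=9
i=10 t=12 v=1: → [1,16); WM=9
i=11 t=13 v=6: → [1,17); WM=11
i=12 t=14 v=8: → [1,18); WM=11
i=13 t=19 v=1: → [19,23); WM=11
i=14 t=23 v=4: → [23,27); WM=21
i=15 t=21 v=4: → [19,27); WM=21
i=16 t=23 v=6: → [19,27); WM=21

[1,18)=9 [19,27)=6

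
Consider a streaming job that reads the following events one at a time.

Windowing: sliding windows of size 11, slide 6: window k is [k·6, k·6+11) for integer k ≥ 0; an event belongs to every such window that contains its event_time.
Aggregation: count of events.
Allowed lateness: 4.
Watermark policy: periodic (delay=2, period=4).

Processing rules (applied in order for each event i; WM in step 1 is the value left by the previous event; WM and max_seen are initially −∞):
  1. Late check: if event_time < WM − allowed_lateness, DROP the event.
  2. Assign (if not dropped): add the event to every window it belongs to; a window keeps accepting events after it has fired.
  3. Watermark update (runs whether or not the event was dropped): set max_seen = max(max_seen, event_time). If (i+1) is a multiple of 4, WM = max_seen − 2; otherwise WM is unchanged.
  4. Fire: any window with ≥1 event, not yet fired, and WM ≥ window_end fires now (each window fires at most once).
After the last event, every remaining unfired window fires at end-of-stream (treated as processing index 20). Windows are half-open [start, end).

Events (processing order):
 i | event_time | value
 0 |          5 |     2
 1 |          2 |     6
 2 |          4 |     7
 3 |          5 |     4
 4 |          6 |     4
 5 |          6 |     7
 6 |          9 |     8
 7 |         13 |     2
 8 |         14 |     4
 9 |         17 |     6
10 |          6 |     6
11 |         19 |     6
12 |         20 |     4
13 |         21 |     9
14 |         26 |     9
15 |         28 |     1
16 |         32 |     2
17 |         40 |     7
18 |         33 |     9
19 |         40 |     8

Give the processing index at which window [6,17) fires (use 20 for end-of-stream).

11

i=0 t=5 v=2: → [0,11); WM=−∞
i=1 t=2 v=6: → [0,11); WM=−∞
i=2 t=4 v=7: → [0,11); WM=−∞
i=3 t=5 v=4: → [0,11); WM=3
i=4 t=6 v=4: → [6,17),[0,11); WM=3
i=5 t=6 v=7: → [6,17),[0,11); WM=3
i=6 t=9 v=8: → [6,17),[0,11); WM=3
i=7 t=13 v=2: → [12,23),[6,17); WM=11; [0,11) fires=7
i=8 t=14 v=4: → [12,23),[6,17); WM=11
i=9 t=17 v=6: → [12,23); WM=11
i=10 t=6 v=6: DROP (t<11-4); WM=11
i=11 t=19 v=6: → [18,29),[12,23); WM=17; [6,17) fires=5
i=12 t=20 v=4: → [18,29),[12,23); WM=17
i=13 t=21 v=9: → [18,29),[12,23); WM=17
i=14 t=26 v=9: → [24,35),[18,29); WM=17
i=15 t=28 v=1: → [24,35),[18,29); WM=26; [12,23) fires=6
i=16 t=32 v=2: → [30,41),[24,35); WM=26
i=17 t=40 v=7: → [36,47),[30,41); WM=26
i=18 t=33 v=9: → [30,41),[24,35); WM=26
i=19 t=40 v=8: → [36,47),[30,41); WM=38; [18,29) fires=5 [24,35) fires=4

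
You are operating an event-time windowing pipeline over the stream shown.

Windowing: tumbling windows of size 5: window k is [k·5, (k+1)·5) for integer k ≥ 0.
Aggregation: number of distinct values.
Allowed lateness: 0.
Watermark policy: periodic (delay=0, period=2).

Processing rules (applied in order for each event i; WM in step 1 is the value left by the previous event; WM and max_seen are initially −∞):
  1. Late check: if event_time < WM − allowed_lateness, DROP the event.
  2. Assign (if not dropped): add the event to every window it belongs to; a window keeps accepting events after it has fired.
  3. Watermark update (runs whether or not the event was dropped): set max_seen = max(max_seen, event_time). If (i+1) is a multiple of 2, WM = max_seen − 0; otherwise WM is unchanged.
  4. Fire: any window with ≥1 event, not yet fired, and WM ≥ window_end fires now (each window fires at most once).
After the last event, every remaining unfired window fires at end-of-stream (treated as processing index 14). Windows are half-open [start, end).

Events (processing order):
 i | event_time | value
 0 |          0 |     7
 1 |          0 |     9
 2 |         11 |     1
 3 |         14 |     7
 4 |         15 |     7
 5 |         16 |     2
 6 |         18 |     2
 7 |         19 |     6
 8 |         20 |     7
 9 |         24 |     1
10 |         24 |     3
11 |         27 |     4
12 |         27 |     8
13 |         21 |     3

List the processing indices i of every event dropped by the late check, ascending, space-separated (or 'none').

i=0 t=0 v=7: → [0,5); WM=−∞
i=1 t=0 v=9: → [0,5); WM=0
i=2 t=11 v=1: → [10,15); WM=0
i=3 t=14 v=7: → [10,15); WM=14; [0,5) fires=2
i=4 t=15 v=7: → [15,20); WM=14
i=5 t=16 v=2: → [15,20); WM=16; [10,15) fires=2
i=6 t=18 v=2: → [15,20); WM=16
i=7 t=19 v=6: → [15,20); WM=19
i=8 t=20 v=7: → [20,25); WM=19
i=9 t=24 v=1: → [20,25); WM=24; [15,20) fires=3
i=10 t=24 v=3: → [20,25); WM=24
i=11 t=27 v=4: → [25,30); WM=27; [20,25) fires=3
i=12 t=27 v=8: → [25,30); WM=27
i=13 t=21 v=3: DROP (t<27-0); WM=27

13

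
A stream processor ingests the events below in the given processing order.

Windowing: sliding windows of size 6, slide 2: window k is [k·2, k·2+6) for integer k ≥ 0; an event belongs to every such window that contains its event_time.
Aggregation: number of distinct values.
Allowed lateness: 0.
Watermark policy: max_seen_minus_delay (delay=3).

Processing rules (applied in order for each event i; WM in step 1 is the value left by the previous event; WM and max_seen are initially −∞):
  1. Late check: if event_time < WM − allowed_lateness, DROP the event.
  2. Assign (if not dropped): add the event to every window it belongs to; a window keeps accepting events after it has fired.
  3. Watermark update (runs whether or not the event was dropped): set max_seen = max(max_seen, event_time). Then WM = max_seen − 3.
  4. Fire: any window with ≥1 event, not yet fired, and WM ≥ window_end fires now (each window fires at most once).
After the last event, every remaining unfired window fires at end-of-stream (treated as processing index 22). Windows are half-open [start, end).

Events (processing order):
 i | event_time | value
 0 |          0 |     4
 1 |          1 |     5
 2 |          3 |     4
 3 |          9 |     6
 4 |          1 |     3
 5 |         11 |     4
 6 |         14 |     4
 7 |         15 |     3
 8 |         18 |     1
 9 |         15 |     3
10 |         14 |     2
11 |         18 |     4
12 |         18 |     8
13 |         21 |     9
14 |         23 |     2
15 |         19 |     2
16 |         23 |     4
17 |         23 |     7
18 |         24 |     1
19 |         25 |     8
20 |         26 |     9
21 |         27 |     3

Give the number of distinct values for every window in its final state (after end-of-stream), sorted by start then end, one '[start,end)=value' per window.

i=0 t=0 v=4: → [0,6); WM=-3
i=1 t=1 v=5: → [0,6); WM=-2
i=2 t=3 v=4: → [2,8),[0,6); WM=0
i=3 t=9 v=6: → [8,14),[6,12),[4,10); WM=6; [0,6) fires=2
i=4 t=1 v=3: DROP (t<6-0); WM=6
i=5 t=11 v=4: → [10,16),[8,14),[6,12); WM=8; [2,8) fires=1
i=6 t=14 v=4: → [14,20),[12,18),[10,16); WM=11; [4,10) fires=1
i=7 t=15 v=3: → [14,20),[12,18),[10,16); WM=12; [6,12) fires=2
i=8 t=18 v=1: → [18,24),[16,22),[14,20); WM=15; [8,14) fires=2
i=9 t=15 v=3: → [14,20),[12,18),[10,16); WM=15
i=10 t=14 v=2: DROP (t<15-0); WM=15
i=11 t=18 v=4: → [18,24),[16,22),[14,20); WM=15
i=12 t=18 v=8: → [18,24),[16,22),[14,20); WM=15
i=13 t=21 v=9: → [20,26),[18,24),[16,22); WM=18; [10,16) fires=2 [12,18) fires=2
i=14 t=23 v=2: → [22,28),[20,26),[18,24); WM=20; [14,20) fires=4
i=15 t=19 v=2: DROP (t<20-0); WM=20
i=16 t=23 v=4: → [22,28),[20,26),[18,24); WM=20
i=17 t=23 v=7: → [22,28),[20,26),[18,24); WM=20
i=18 t=24 v=1: → [24,30),[22,28),[20,26); WM=21
i=19 t=25 v=8: → [24,30),[22,28),[20,26); WM=22; [16,22) fires=4
i=20 t=26 v=9: → [26,32),[24,30),[22,28); WM=23
i=21 t=27 v=3: → [26,32),[24,30),[22,28); WM=24; [18,24) fires=6

[0,6)=2 [2,8)=1 [4,10)=1 [6,12)=2 [8,14)=2 [10,16)=2 [12,18)=2 [14,20)=4 [16,22)=4 [18,24)=6 [20,26)=6 [22,28)=7 [24,30)=4 [26,32)=2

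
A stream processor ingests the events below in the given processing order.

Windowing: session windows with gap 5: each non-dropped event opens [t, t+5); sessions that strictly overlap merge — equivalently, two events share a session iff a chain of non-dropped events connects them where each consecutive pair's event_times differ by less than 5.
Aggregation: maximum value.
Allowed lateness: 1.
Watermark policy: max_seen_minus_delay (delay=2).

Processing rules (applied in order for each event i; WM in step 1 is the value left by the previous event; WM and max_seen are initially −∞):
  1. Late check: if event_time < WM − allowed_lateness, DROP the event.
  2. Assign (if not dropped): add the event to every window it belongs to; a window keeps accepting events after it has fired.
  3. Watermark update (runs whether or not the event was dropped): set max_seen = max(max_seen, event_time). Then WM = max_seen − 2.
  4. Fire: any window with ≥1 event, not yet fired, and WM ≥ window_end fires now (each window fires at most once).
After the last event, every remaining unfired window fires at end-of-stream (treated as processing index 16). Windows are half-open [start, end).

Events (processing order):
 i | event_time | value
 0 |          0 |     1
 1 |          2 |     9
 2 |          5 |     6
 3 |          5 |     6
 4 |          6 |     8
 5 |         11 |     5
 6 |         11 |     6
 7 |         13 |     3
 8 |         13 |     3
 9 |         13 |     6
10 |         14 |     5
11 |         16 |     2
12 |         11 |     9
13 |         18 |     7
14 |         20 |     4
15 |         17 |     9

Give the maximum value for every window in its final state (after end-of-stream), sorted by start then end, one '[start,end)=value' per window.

i=0 t=0 v=1: → [0,5); WM=-2
i=1 t=2 v=9: → [0,7); WM=0
i=2 t=5 v=6: → [0,10); WM=3
i=3 t=5 v=6: → [0,10); WM=3
i=4 t=6 v=8: → [0,11); WM=4
i=5 t=11 v=5: → [11,16); WM=9
i=6 t=11 v=6: → [11,16); WM=9
i=7 t=13 v=3: → [11,18); WM=11
i=8 t=13 v=3: → [11,18); WM=11
i=9 t=13 v=6: → [11,18); WM=11
i=10 t=14 v=5: → [11,19); WM=12
i=11 t=16 v=2: → [11,21); WM=14
i=12 t=11 v=9: DROP (t<14-1); WM=14
i=13 t=18 v=7: → [11,23); WM=16
i=14 t=20 v=4: → [11,25); WM=18
i=15 t=17 v=9: → [11,25); WM=18

[0,11)=9 [11,25)=9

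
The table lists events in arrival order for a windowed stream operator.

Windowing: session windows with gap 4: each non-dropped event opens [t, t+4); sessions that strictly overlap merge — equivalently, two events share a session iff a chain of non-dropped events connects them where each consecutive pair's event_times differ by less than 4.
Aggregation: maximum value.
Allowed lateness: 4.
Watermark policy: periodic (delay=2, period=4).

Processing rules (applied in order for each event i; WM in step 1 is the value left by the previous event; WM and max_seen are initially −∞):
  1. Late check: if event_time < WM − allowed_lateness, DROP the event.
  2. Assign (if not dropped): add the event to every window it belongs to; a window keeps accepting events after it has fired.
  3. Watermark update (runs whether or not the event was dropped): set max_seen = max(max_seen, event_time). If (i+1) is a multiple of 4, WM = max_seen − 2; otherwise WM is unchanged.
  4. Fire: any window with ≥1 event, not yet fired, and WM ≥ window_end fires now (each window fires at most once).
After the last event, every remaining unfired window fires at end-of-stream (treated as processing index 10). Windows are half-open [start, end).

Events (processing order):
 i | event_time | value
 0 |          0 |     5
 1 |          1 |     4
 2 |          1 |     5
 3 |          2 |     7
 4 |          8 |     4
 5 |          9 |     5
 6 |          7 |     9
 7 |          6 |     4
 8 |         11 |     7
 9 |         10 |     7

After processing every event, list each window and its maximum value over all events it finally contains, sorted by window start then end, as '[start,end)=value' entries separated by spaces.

[0,6)=7 [6,15)=9

i=0 t=0 v=5: → [0,4); WM=−∞
i=1 t=1 v=4: → [0,5); WM=−∞
i=2 t=1 v=5: → [0,5); WM=−∞
i=3 t=2 v=7: → [0,6); WM=0
i=4 t=8 v=4: → [8,12); WM=0
i=5 t=9 v=5: → [8,13); WM=0
i=6 t=7 v=9: → [7,13); WM=0
i=7 t=6 v=4: → [6,13); WM=7
i=8 t=11 v=7: → [6,15); WM=7
i=9 t=10 v=7: → [6,15); WM=7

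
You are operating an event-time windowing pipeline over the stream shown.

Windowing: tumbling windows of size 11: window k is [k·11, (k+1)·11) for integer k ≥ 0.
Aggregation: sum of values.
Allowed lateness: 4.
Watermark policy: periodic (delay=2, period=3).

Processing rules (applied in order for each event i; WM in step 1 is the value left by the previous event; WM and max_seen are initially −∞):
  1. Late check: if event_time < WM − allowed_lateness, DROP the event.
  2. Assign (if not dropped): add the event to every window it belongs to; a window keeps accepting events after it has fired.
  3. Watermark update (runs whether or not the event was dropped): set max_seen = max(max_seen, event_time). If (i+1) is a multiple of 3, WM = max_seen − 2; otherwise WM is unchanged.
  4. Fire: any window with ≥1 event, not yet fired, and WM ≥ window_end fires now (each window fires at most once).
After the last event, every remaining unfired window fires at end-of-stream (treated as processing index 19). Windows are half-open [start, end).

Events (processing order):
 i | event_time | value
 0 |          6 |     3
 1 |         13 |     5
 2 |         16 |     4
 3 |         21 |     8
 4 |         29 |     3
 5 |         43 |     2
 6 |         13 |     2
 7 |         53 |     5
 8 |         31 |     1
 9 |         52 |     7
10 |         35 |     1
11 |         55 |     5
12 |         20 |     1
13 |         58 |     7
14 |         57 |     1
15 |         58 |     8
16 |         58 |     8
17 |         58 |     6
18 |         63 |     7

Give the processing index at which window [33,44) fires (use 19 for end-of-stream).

i=0 t=6 v=3: → [0,11); WM=−∞
i=1 t=13 v=5: → [11,22); WM=−∞
i=2 t=16 v=4: → [11,22); WM=14; [0,11) fires=3
i=3 t=21 v=8: → [11,22); WM=14
i=4 t=29 v=3: → [22,33); WM=14
i=5 t=43 v=2: → [33,44); WM=41; [11,22) fires=17 [22,33) fires=3
i=6 t=13 v=2: DROP (t<41-4); WM=41
i=7 t=53 v=5: → [44,55); WM=41
i=8 t=31 v=1: DROP (t<41-4); WM=51; [33,44) fires=2
i=9 t=52 v=7: → [44,55); WM=51
i=10 t=35 v=1: DROP (t<51-4); WM=51
i=11 t=55 v=5: → [55,66); WM=53
i=12 t=20 v=1: DROP (t<53-4); WM=53
i=13 t=58 v=7: → [55,66); WM=53
i=14 t=57 v=1: → [55,66); WM=56; [44,55) fires=12
i=15 t=58 v=8: → [55,66); WM=56
i=16 t=58 v=8: → [55,66); WM=56
i=17 t=58 v=6: → [55,66); WM=56
i=18 t=63 v=7: → [55,66); WM=56

8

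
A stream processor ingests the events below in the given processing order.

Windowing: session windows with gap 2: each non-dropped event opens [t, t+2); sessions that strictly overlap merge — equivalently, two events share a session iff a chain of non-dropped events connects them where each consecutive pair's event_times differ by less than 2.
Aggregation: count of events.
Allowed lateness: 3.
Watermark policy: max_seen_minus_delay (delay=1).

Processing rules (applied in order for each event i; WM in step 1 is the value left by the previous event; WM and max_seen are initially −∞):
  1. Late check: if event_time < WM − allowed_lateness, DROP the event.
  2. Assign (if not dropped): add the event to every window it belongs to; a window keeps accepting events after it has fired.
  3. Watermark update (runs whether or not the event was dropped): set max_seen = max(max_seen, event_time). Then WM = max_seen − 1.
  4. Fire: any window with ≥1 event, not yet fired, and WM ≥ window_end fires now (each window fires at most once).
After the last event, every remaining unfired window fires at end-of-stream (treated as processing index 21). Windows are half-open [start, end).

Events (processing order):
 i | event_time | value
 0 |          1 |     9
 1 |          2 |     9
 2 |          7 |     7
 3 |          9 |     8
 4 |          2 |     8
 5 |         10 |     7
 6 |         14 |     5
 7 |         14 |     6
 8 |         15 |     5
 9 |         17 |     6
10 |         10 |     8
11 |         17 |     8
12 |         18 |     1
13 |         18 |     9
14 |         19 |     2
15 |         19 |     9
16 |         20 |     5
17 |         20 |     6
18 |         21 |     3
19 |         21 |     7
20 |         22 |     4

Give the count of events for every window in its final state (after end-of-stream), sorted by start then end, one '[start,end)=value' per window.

i=0 t=1 v=9: → [1,3); WM=0
i=1 t=2 v=9: → [1,4); WM=1
i=2 t=7 v=7: → [7,9); WM=6
i=3 t=9 v=8: → [9,11); WM=8
i=4 t=2 v=8: DROP (t<8-3); WM=8
i=5 t=10 v=7: → [9,12); WM=9
i=6 t=14 v=5: → [14,16); WM=13
i=7 t=14 v=6: → [14,16); WM=13
i=8 t=15 v=5: → [14,17); WM=14
i=9 t=17 v=6: → [17,19); WM=16
i=10 t=10 v=8: DROP (t<16-3); WM=16
i=11 t=17 v=8: → [17,19); WM=16
i=12 t=18 v=1: → [17,20); WM=17
i=13 t=18 v=9: → [17,20); WM=17
i=14 t=19 v=2: → [17,21); WM=18
i=15 t=19 v=9: → [17,21); WM=18
i=16 t=20 v=5: → [17,22); WM=19
i=17 t=20 v=6: → [17,22); WM=19
i=18 t=21 v=3: → [17,23); WM=20
i=19 t=21 v=7: → [17,23); WM=20
i=20 t=22 v=4: → [17,24); WM=21

[1,4)=2 [7,9)=1 [9,12)=2 [14,17)=3 [17,24)=11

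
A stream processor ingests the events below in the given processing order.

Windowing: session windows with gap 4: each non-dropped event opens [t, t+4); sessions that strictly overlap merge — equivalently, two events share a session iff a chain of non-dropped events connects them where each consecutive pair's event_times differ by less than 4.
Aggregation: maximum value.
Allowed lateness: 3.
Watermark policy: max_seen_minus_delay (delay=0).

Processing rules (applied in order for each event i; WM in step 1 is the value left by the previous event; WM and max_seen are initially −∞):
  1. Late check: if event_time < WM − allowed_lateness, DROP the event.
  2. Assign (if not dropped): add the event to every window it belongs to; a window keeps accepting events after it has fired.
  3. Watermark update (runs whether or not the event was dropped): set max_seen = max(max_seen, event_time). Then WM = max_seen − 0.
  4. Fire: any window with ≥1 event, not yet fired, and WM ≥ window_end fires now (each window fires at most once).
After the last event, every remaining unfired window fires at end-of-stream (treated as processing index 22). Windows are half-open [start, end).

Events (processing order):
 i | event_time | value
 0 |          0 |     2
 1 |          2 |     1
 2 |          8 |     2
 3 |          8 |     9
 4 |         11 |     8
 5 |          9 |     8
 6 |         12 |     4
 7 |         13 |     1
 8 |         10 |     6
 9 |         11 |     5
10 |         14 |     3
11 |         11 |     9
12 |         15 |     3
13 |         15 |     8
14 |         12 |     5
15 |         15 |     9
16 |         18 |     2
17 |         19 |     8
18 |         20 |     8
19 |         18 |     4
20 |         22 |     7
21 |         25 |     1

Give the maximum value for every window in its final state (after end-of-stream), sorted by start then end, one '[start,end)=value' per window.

[0,6)=2 [8,29)=9

i=0 t=0 v=2: → [0,4); WM=0
i=1 t=2 v=1: → [0,6); WM=2
i=2 t=8 v=2: → [8,12); WM=8
i=3 t=8 v=9: → [8,12); WM=8
i=4 t=11 v=8: → [8,15); WM=11
i=5 t=9 v=8: → [8,15); WM=11
i=6 t=12 v=4: → [8,16); WM=12
i=7 t=13 v=1: → [8,17); WM=13
i=8 t=10 v=6: → [8,17); WM=13
i=9 t=11 v=5: → [8,17); WM=13
i=10 t=14 v=3: → [8,18); WM=14
i=11 t=11 v=9: → [8,18); WM=14
i=12 t=15 v=3: → [8,19); WM=15
i=13 t=15 v=8: → [8,19); WM=15
i=14 t=12 v=5: → [8,19); WM=15
i=15 t=15 v=9: → [8,19); WM=15
i=16 t=18 v=2: → [8,22); WM=18
i=17 t=19 v=8: → [8,23); WM=19
i=18 t=20 v=8: → [8,24); WM=20
i=19 t=18 v=4: → [8,24); WM=20
i=20 t=22 v=7: → [8,26); WM=22
i=21 t=25 v=1: → [8,29); WM=25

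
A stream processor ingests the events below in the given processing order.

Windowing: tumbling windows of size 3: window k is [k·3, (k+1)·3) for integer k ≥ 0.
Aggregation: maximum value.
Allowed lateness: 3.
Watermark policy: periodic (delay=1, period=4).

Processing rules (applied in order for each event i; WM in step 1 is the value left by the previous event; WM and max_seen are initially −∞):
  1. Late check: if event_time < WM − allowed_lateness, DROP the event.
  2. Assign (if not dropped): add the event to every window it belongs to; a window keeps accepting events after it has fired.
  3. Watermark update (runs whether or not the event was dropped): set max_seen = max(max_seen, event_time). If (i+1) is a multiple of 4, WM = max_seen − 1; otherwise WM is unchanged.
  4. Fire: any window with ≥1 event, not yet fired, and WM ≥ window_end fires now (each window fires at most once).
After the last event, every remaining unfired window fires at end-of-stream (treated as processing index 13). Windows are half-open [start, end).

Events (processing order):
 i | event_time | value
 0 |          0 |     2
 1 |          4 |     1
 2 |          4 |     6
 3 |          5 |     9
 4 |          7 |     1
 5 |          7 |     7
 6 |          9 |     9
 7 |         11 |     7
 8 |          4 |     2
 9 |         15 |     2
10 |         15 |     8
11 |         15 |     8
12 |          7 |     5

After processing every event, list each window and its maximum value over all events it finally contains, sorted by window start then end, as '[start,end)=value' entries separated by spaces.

[0,3)=2 [3,6)=9 [6,9)=7 [9,12)=9 [15,18)=8

i=0 t=0 v=2: → [0,3); WM=−∞
i=1 t=4 v=1: → [3,6); WM=−∞
i=2 t=4 v=6: → [3,6); WM=−∞
i=3 t=5 v=9: → [3,6); WM=4; [0,3) fires=2
i=4 t=7 v=1: → [6,9); WM=4
i=5 t=7 v=7: → [6,9); WM=4
i=6 t=9 v=9: → [9,12); WM=4
i=7 t=11 v=7: → [9,12); WM=10; [3,6) fires=9 [6,9) fires=7
i=8 t=4 v=2: DROP (t<10-3); WM=10
i=9 t=15 v=2: → [15,18); WM=10
i=10 t=15 v=8: → [15,18); WM=10
i=11 t=15 v=8: → [15,18); WM=14; [9,12) fires=9
i=12 t=7 v=5: DROP (t<14-3); WM=14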